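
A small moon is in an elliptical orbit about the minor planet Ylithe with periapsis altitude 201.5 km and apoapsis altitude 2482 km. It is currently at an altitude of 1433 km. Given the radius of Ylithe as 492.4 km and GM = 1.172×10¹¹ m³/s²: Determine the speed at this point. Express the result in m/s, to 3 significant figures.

r_p = 492.4 + 201.5 = 693.90 km = 6.9390×10⁵ m.
r_a = 492.4 + 2482 = 2974.4 km = 2.9744×10⁶ m.
r = 492.4 + 1433 = 1925.4 km = 1.925×10⁶ m.
Semi-major axis a = (r_p + r_a)/2 = 1834.2 km = 1.834×10⁶ m.
Vis-viva: v² = μ(2/r − 1/a) = 1.172×10¹¹ × (1.039×10⁻⁶ − 5.452×10⁻⁷) = 5.784×10⁴ m²/s².
v = 240.5 m/s.

v ≈ 241 m/s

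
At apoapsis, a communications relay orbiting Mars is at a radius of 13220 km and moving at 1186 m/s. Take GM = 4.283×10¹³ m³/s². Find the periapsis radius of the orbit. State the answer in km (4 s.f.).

periapsis radius ≈ 3666 km

r_a = 1.322×10⁷ m.
Specific energy ε = v²/2 − μ/r = -2.536×10⁶ J/kg, so a = −μ/(2ε) = 8.443×10⁶ m.
The apsides satisfy r_p + r_a = 2a, so the periapsis radius is 2a − r_a = 3.666×10⁶ m = 3665.5 km.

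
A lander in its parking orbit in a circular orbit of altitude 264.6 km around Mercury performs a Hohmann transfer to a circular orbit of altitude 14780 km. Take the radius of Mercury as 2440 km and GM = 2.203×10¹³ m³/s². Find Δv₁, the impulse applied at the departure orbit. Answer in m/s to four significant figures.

r₁ = 2440 + 264.6 = 2704.6 km = 2.7046×10⁶ m.
r₂ = 2440 + 14780 = 17220 km = 1.7220×10⁷ m.
Transfer ellipse a_t = (r₁ + r₂)/2 = 9.962×10⁶ m.
At r₁: circular v_c1 = √(μ/r₁) = 2854 m/s; transfer-periherm v_p = √[μ(2/r₁ − 1/a_t)] = 3752 m/s.
Δv₁ = v_p − v_c1 = 898.2 m/s.

Δv ≈ 898.2 m/s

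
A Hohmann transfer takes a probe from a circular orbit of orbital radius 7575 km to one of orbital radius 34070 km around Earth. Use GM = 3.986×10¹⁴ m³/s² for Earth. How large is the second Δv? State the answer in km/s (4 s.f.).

Δv ≈ 1.357 km/s

r₁ = 7575 km = 7.575×10⁶ m.
r₂ = 34070 km = 3.407×10⁷ m.
Transfer ellipse a_t = (r₁ + r₂)/2 = 2.082×10⁷ m.
At r₁: circular v_c1 = √(μ/r₁) = 7254 m/s; transfer-perigee v_p = √[μ(2/r₁ − 1/a_t)] = 9279 m/s.
At r₂: circular v_c2 = √(μ/r₂) = 3420 m/s; transfer-apogee v_a = √[μ(2/r₂ − 1/a_t)] = 2063 m/s.
Δv₂ = v_c2 − v_a = 1357 m/s.
= 1.357 km/s.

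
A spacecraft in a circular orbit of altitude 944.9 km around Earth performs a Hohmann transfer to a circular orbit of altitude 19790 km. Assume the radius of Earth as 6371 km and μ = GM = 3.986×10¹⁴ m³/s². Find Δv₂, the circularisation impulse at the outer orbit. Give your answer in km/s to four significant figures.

Δv ≈ 1.323 km/s

r₁ = 6371 + 944.9 = 7315.9 km = 7.3159×10⁶ m.
r₂ = 6371 + 19790 = 26161 km = 2.6161×10⁷ m.
Transfer ellipse a_t = (r₁ + r₂)/2 = 1.674×10⁷ m.
At r₁: circular v_c1 = √(μ/r₁) = 7381 m/s; transfer-perigee v_p = √[μ(2/r₁ − 1/a_t)] = 9228 m/s.
At r₂: circular v_c2 = √(μ/r₂) = 3903 m/s; transfer-apogee v_a = √[μ(2/r₂ − 1/a_t)] = 2581 m/s.
Δv₂ = v_c2 − v_a = 1323 m/s.
= 1.323 km/s.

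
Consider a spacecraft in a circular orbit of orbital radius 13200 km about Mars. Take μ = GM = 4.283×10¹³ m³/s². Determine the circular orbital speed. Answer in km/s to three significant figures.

v ≈ 1.80 km/s

r = 13200 km = 1.320×10⁷ m.
For a circular orbit v = √(μ/r) = √(4.283×10¹³ / 1.320×10⁷) = √(3.245×10⁶) = 1801 m/s.
That is 1.801 km/s.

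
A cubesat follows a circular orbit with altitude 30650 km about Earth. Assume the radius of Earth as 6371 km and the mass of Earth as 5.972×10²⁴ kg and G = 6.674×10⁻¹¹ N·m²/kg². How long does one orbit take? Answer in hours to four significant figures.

T ≈ 19.69 hours

μ = GM = 6.674×10⁻¹¹ × 5.972×10²⁴ = 3.986×10¹⁴ m³/s².
r = 6371 + 30650 = 37021 km = 3.7021×10⁷ m.
Kepler's third law: T = 2π√(r³/μ) = 2π√((3.702×10⁷)³ / 3.986×10¹⁴).
r³/μ = 1.273×10⁸ s², so T = 2π × 1.128×10⁴ = 7.089×10⁴ s.
Converting: 7.089×10⁴ s ÷ 3600 = 19.69 hours.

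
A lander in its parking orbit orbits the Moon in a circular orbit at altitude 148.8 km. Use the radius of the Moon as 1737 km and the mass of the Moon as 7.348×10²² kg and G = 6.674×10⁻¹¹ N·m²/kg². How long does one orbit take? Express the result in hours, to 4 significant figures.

T ≈ 2.041 hours

μ = GM = 6.674×10⁻¹¹ × 7.348×10²² = 4.904×10¹² m³/s².
r = 1737 + 148.8 = 1885.8 km = 1.8858×10⁶ m.
Kepler's third law: T = 2π√(r³/μ) = 2π√((1.886×10⁶)³ / 4.904×10¹²).
r³/μ = 1.368×10⁶ s², so T = 2π × 1.169×10³ = 7.348×10³ s.
Converting: 7.348×10³ s ÷ 3600 = 2.041 hours.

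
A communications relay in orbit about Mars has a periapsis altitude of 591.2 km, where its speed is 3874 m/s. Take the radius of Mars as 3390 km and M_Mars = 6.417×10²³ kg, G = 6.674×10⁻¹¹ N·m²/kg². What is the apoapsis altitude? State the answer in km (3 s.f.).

apoapsis altitude ≈ 5790 km

μ = GM = 6.674×10⁻¹¹ × 6.417×10²³ = 4.283×10¹³ m³/s².
r_p = 3390 + 591.2 = 3981.2 km = 3.981×10⁶ m.
Specific energy ε = v²/2 − μ/r = -3.253×10⁶ J/kg, so a = −μ/(2ε) = 6.582×10⁶ m.
The apsides satisfy r_p + r_a = 2a, so the apoapsis radius is 2a − r_p = 9.183×10⁶ m = 9182.6 km.
Apoapsis altitude = 9182.6 − 3390 = 5792.6 km.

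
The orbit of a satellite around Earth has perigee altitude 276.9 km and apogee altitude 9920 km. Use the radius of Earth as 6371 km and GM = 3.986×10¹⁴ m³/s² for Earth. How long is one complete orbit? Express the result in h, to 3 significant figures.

r_p = 6371 + 276.9 = 6647.9 km = 6.6479×10⁶ m.
r_a = 6371 + 9920 = 16291 km = 1.6291×10⁷ m.
Semi-major axis a = (r_p + r_a)/2 = (6647.9 + 16291)/2 = 11469 km = 1.147×10⁷ m.
By Kepler's third law T = 2π√(a³/μ) = 2π × 1.946×10³ = 1.222×10⁴ s.
= 3.396 h.

T ≈ 3.40 h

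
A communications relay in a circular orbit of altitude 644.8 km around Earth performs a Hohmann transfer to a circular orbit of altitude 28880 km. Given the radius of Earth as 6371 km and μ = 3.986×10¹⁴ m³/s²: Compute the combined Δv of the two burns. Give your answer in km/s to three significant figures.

Δv_total ≈ 3.62 km/s

r₁ = 6371 + 644.8 = 7015.8 km = 7.0158×10⁶ m.
r₂ = 6371 + 28880 = 35251 km = 3.5251×10⁷ m.
Transfer ellipse a_t = (r₁ + r₂)/2 = 2.113×10⁷ m.
At r₁: circular v_c1 = √(μ/r₁) = 7538 m/s; transfer-perigee v_p = √[μ(2/r₁ − 1/a_t)] = 9735 m/s.
Δv₁ = v_p − v_c1 = 2197 m/s.
At r₂: circular v_c2 = √(μ/r₂) = 3363 m/s; transfer-apogee v_a = √[μ(2/r₂ − 1/a_t)] = 1937 m/s.
Δv₂ = v_c2 − v_a = 1425 m/s.
Total Δv = Δv₁ + Δv₂ = 3623 m/s = 3.623 km/s.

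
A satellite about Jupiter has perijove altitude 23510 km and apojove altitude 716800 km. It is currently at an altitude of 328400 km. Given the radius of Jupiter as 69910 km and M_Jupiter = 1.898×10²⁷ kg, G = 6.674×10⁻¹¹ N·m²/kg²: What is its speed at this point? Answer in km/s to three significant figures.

v ≈ 18.7 km/s

μ = GM = 6.674×10⁻¹¹ × 1.898×10²⁷ = 1.267×10¹⁷ m³/s².
r_p = 69910 + 23510 = 93420 km = 9.3420×10⁷ m.
r_a = 69910 + 716800 = 786710 km = 7.8671×10⁸ m.
r = 69910 + 328400 = 3.9831×10⁵ km = 3.983×10⁸ m.
Semi-major axis a = (r_p + r_a)/2 = 4.4006×10⁵ km = 4.401×10⁸ m.
Vis-viva: v² = μ(2/r − 1/a) = 1.267×10¹⁷ × (5.021×10⁻⁹ − 2.272×10⁻⁹) = 3.482×10⁸ m²/s².
v = 18660 m/s = 18.66 km/s.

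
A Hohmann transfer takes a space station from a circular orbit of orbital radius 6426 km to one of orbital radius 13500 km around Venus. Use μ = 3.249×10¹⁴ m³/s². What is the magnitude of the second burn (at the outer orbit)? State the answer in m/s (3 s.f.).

Δv ≈ 966 m/s

r₁ = 6426 km = 6.426×10⁶ m.
r₂ = 13500 km = 1.350×10⁷ m.
Transfer ellipse a_t = (r₁ + r₂)/2 = 9.963×10⁶ m.
At r₁: circular v_c1 = √(μ/r₁) = 7111 m/s; transfer-periapsis v_p = √[μ(2/r₁ − 1/a_t)] = 8277 m/s.
At r₂: circular v_c2 = √(μ/r₂) = 4906 m/s; transfer-apoapsis v_a = √[μ(2/r₂ − 1/a_t)] = 3940 m/s.
Δv₂ = v_c2 − v_a = 965.9 m/s.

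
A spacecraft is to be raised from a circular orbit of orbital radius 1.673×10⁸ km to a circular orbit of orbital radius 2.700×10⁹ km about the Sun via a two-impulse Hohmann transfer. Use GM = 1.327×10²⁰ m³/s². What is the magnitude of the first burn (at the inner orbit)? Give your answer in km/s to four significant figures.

Δv ≈ 10.49 km/s

r₁ = 1.673×10⁸ km = 1.673×10¹¹ m.
r₂ = 2.700×10⁹ km = 2.700×10¹² m.
Transfer ellipse a_t = (r₁ + r₂)/2 = 1.434×10¹² m.
At r₁: circular v_c1 = √(μ/r₁) = 28160 m/s; transfer-perihelion v_p = √[μ(2/r₁ − 1/a_t)] = 38650 m/s.
Δv₁ = v_p − v_c1 = 10490 m/s.
= 10.49 km/s.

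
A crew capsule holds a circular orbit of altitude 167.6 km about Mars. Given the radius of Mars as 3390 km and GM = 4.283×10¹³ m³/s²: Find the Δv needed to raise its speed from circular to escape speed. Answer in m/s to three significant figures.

Δv ≈ 1440 m/s

r = 3390 + 167.6 = 3557.6 km = 3.5576×10⁶ m.
Circular speed v_c = √(μ/r) = 3470 m/s.
Escape speed v_esc = √(2μ/r) = √2 × v_c = 4907 m/s.
Δv = v_esc − v_c = 1437 m/s.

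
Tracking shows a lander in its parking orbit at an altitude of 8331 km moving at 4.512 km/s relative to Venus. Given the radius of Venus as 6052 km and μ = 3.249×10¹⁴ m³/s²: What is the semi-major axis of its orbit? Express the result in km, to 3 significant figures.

r = 6052 + 8331 = 14383 km = 1.438×10⁷ m.
Specific orbital energy ε = v²/2 − μ/r = (4512)²/2 − 3.249×10¹⁴/1.438×10⁷ = -1.241×10⁷ J/kg.
Since ε = −μ/(2a), a = −μ/(2ε) = 1.309×10⁷ m = 13090 km.

a ≈ 13100 km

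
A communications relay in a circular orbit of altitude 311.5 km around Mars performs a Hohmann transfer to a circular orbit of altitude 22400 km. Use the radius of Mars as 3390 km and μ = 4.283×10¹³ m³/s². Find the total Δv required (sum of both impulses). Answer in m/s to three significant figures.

r₁ = 3390 + 311.5 = 3701.5 km = 3.7015×10⁶ m.
r₂ = 3390 + 22400 = 25790 km = 2.5790×10⁷ m.
Transfer ellipse a_t = (r₁ + r₂)/2 = 1.475×10⁷ m.
At r₁: circular v_c1 = √(μ/r₁) = 3402 m/s; transfer-periapsis v_p = √[μ(2/r₁ − 1/a_t)] = 4499 m/s.
Δv₁ = v_p − v_c1 = 1097 m/s.
At r₂: circular v_c2 = √(μ/r₂) = 1289 m/s; transfer-apoapsis v_a = √[μ(2/r₂ − 1/a_t)] = 645.7 m/s.
Δv₂ = v_c2 − v_a = 643.0 m/s.
Total Δv = Δv₁ + Δv₂ = 1740 m/s.

Δv_total ≈ 1740 m/s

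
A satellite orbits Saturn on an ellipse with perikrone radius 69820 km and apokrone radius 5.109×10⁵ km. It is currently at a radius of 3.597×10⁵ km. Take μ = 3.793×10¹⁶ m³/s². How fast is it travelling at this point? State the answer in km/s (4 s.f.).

v ≈ 8.959 km/s

Semi-major axis a = (r_p + r_a)/2 = 2.9036×10⁵ km = 2.904×10⁸ m.
Vis-viva: v² = μ(2/r − 1/a) = 3.793×10¹⁶ × (5.560×10⁻⁹ − 3.444×10⁻⁹) = 8.027×10⁷ m²/s².
v = 8959 m/s = 8.959 km/s.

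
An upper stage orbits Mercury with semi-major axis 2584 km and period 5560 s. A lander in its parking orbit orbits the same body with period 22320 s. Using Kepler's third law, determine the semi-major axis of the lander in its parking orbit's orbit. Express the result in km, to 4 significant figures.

a₂ ≈ 6527 km

Kepler's third law: a³ ∝ T², so a₂ = a₁ (T₂/T₁)^(2/3).
T₂/T₁ = 4.014, (T₂/T₁)^(2/3) = 2.526.
a₂ = 2584 × 2.526 = 6527 km.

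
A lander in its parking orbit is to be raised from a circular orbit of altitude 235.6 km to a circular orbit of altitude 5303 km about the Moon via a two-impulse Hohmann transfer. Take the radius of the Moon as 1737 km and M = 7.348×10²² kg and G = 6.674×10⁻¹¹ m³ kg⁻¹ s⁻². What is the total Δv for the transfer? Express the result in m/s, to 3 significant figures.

μ = GM = 6.674×10⁻¹¹ × 7.348×10²² = 4.904×10¹² m³/s².
r₁ = 1737 + 235.6 = 1972.6 km = 1.9726×10⁶ m.
r₂ = 1737 + 5303 = 7040.0 km = 7.0400×10⁶ m.
Transfer ellipse a_t = (r₁ + r₂)/2 = 4.506×10⁶ m.
At r₁: circular v_c1 = √(μ/r₁) = 1577 m/s; transfer-perilune v_p = √[μ(2/r₁ − 1/a_t)] = 1971 m/s.
Δv₁ = v_p − v_c1 = 394.0 m/s.
At r₂: circular v_c2 = √(μ/r₂) = 834.6 m/s; transfer-apolune v_a = √[μ(2/r₂ − 1/a_t)] = 552.2 m/s.
Δv₂ = v_c2 − v_a = 282.4 m/s.
Total Δv = Δv₁ + Δv₂ = 676.4 m/s.

Δv_total ≈ 676 m/s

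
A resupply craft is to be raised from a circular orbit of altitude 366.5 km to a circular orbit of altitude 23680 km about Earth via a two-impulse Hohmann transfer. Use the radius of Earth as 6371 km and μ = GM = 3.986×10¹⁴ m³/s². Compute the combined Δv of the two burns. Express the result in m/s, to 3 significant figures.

Δv_total ≈ 3580 m/s

r₁ = 6371 + 366.5 = 6737.5 km = 6.7375×10⁶ m.
r₂ = 6371 + 23680 = 30051 km = 3.0051×10⁷ m.
Transfer ellipse a_t = (r₁ + r₂)/2 = 1.839×10⁷ m.
At r₁: circular v_c1 = √(μ/r₁) = 7692 m/s; transfer-perigee v_p = √[μ(2/r₁ − 1/a_t)] = 9831 m/s.
Δv₁ = v_p − v_c1 = 2140 m/s.
At r₂: circular v_c2 = √(μ/r₂) = 3642 m/s; transfer-apogee v_a = √[μ(2/r₂ − 1/a_t)] = 2204 m/s.
Δv₂ = v_c2 − v_a = 1438 m/s.
Total Δv = Δv₁ + Δv₂ = 3577 m/s.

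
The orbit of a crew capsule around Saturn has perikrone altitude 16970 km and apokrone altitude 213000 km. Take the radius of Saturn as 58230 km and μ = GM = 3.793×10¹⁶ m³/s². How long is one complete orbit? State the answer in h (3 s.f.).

T ≈ 20.4 h

r_p = 58230 + 16970 = 75200 km = 7.5200×10⁷ m.
r_a = 58230 + 213000 = 271230 km = 2.7123×10⁸ m.
Semi-major axis a = (r_p + r_a)/2 = (75200 + 2.7123×10⁵)/2 = 1.7322×10⁵ km = 1.732×10⁸ m.
By Kepler's third law T = 2π√(a³/μ) = 2π × 1.171×10⁴ = 7.355×10⁴ s.
= 20.43 h.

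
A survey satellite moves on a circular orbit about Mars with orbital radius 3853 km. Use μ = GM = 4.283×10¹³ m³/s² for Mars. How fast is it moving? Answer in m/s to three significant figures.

r = 3853 km = 3.853×10⁶ m.
For a circular orbit v = √(μ/r) = √(4.283×10¹³ / 3.853×10⁶) = √(1.112×10⁷) = 3334 m/s.

v ≈ 3330 m/s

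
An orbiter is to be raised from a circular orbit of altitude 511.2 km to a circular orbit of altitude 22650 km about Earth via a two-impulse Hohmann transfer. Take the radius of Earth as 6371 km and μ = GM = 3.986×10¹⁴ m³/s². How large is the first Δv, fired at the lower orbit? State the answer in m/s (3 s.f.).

Δv ≈ 2070 m/s

r₁ = 6371 + 511.2 = 6882.2 km = 6.8822×10⁶ m.
r₂ = 6371 + 22650 = 29021 km = 2.9021×10⁷ m.
Transfer ellipse a_t = (r₁ + r₂)/2 = 1.795×10⁷ m.
At r₁: circular v_c1 = √(μ/r₁) = 7610 m/s; transfer-perigee v_p = √[μ(2/r₁ − 1/a_t)] = 9676 m/s.
Δv₁ = v_p − v_c1 = 2066 m/s.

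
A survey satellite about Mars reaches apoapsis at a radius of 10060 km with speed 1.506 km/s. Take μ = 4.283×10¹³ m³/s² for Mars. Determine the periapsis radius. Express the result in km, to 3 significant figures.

r_a = 1.006×10⁷ m.
Specific energy ε = v²/2 − μ/r = -3.123×10⁶ J/kg, so a = −μ/(2ε) = 6.856×10⁶ m.
The apsides satisfy r_p + r_a = 2a, so the periapsis radius is 2a − r_a = 3.652×10⁶ m = 3652.5 km.

periapsis radius ≈ 3650 km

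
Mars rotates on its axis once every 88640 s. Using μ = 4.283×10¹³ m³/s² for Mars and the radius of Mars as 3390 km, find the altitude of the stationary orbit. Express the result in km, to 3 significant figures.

h_sync ≈ 17000 km

A synchronous orbit has period T, so by Kepler's third law a = (μT²/4π²)^(1/3).
μT²/4π² = 4.283×10¹³ × (8.864×10⁴)² / 39.48 = 8.524×10²¹ m³.
a = 2.043×10⁷ m = 20428 km.
Altitude h = a − R = 20428 − 3390 = 17038 km.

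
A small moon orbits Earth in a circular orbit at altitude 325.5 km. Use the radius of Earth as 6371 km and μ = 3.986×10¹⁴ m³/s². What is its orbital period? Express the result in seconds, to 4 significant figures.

T ≈ 5454 seconds

r = 6371 + 325.5 = 6696.5 km = 6.6965×10⁶ m.
Kepler's third law: T = 2π√(r³/μ) = 2π√((6.696×10⁶)³ / 3.986×10¹⁴).
r³/μ = 7.534×10⁵ s², so T = 2π × 8.680×10² = 5.454×10³ s.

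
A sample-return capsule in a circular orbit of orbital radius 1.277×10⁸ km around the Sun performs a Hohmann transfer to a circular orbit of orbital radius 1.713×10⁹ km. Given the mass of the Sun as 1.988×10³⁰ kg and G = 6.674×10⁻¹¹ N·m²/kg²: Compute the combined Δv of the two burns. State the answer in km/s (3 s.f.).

μ = GM = 6.674×10⁻¹¹ × 1.988×10³⁰ = 1.327×10²⁰ m³/s².
r₁ = 1.277×10⁸ km = 1.277×10¹¹ m.
r₂ = 1.713×10⁹ km = 1.713×10¹² m.
Transfer ellipse a_t = (r₁ + r₂)/2 = 9.204×10¹¹ m.
At r₁: circular v_c1 = √(μ/r₁) = 32230 m/s; transfer-perihelion v_p = √[μ(2/r₁ − 1/a_t)] = 43980 m/s.
Δv₁ = v_p − v_c1 = 11740 m/s.
At r₂: circular v_c2 = √(μ/r₂) = 8801 m/s; transfer-aphelion v_a = √[μ(2/r₂ − 1/a_t)] = 3278 m/s.
Δv₂ = v_c2 − v_a = 5523 m/s.
Total Δv = Δv₁ + Δv₂ = 17260 m/s = 17.26 km/s.

Δv_total ≈ 17.3 km/s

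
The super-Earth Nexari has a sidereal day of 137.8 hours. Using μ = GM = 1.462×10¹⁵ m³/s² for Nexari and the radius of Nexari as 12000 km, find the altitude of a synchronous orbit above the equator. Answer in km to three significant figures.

T = 137.8 hours = 4.961×10⁵ s.
A synchronous orbit has period T, so by Kepler's third law a = (μT²/4π²)^(1/3).
μT²/4π² = 1.462×10¹⁵ × (4.961×10⁵)² / 39.48 = 9.114×10²⁴ m³.
a = 2.089×10⁸ m = 2.0888×10⁵ km.
Altitude h = a − R = 2.0888×10⁵ − 12000 = 1.9688×10⁵ km.

h_sync ≈ 1.97×10⁵ km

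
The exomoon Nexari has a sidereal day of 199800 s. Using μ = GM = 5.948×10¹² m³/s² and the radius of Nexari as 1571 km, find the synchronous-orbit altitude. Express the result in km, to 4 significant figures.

A synchronous orbit has period T, so by Kepler's third law a = (μT²/4π²)^(1/3).
μT²/4π² = 5.948×10¹² × (1.998×10⁵)² / 39.48 = 6.015×10²¹ m³.
a = 1.819×10⁷ m = 18186 km.
Altitude h = a − R = 18186 − 1571 = 16615 km.

h_sync ≈ 16610 km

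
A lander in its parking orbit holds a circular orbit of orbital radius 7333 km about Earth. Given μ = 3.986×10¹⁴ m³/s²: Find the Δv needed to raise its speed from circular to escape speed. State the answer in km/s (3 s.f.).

Δv ≈ 3.05 km/s

r = 7333 km = 7.333×10⁶ m.
Circular speed v_c = √(μ/r) = 7373 m/s.
Escape speed v_esc = √(2μ/r) = √2 × v_c = 10430 m/s.
Δv = v_esc − v_c = 3054 m/s = 3.054 km/s.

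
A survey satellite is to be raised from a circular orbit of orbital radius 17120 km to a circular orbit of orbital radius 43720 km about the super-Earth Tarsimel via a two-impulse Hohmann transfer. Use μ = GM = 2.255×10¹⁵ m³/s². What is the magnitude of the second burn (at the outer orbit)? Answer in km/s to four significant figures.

Δv ≈ 1.794 km/s

r₁ = 17120 km = 1.712×10⁷ m.
r₂ = 43720 km = 4.372×10⁷ m.
Transfer ellipse a_t = (r₁ + r₂)/2 = 3.042×10⁷ m.
At r₁: circular v_c1 = √(μ/r₁) = 11480 m/s; transfer-periapsis v_p = √[μ(2/r₁ − 1/a_t)] = 13760 m/s.
At r₂: circular v_c2 = √(μ/r₂) = 7182 m/s; transfer-apoapsis v_a = √[μ(2/r₂ − 1/a_t)] = 5388 m/s.
Δv₂ = v_c2 − v_a = 1794 m/s.
= 1.794 km/s.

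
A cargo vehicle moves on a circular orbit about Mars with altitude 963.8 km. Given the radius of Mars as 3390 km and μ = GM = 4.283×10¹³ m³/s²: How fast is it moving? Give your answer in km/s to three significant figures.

r = 3390 + 963.8 = 4353.8 km = 4.3538×10⁶ m.
For a circular orbit v = √(μ/r) = √(4.283×10¹³ / 4.354×10⁶) = √(9.837×10⁶) = 3136 m/s.
That is 3.136 km/s.

v ≈ 3.14 km/s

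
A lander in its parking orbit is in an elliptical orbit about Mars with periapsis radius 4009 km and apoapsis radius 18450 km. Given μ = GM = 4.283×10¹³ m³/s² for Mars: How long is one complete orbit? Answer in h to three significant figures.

T ≈ 10.0 h

Semi-major axis a = (r_p + r_a)/2 = (4009.0 + 18450)/2 = 11230 km = 1.123×10⁷ m.
By Kepler's third law T = 2π√(a³/μ) = 2π × 5.750×10³ = 3.613×10⁴ s.
= 10.04 h.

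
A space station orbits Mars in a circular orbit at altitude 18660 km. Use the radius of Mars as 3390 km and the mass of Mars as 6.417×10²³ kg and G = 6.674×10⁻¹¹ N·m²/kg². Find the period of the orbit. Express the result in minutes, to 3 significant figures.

T ≈ 1660 minutes

μ = GM = 6.674×10⁻¹¹ × 6.417×10²³ = 4.283×10¹³ m³/s².
r = 3390 + 18660 = 22050 km = 2.2050×10⁷ m.
Kepler's third law: T = 2π√(r³/μ) = 2π√((2.205×10⁷)³ / 4.283×10¹³).
r³/μ = 2.503×10⁸ s², so T = 2π × 1.582×10⁴ = 9.941×10⁴ s.
Converting: 9.941×10⁴ s ÷ 60.00 = 1657 minutes.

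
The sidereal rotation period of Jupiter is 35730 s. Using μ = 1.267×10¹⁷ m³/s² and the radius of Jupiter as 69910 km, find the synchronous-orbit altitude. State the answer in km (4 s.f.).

A synchronous orbit has period T, so by Kepler's third law a = (μT²/4π²)^(1/3).
μT²/4π² = 1.267×10¹⁷ × (3.573×10⁴)² / 39.48 = 4.097×10²⁴ m³.
a = 1.600×10⁸ m = 1.6002×10⁵ km.
Altitude h = a − R = 1.6002×10⁵ − 69910 = 90105 km.

h_sync ≈ 90110 km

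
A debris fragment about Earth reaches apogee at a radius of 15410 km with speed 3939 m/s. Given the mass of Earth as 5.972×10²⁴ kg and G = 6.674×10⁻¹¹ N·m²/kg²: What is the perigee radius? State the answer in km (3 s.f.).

perigee radius ≈ 6600 km

μ = GM = 6.674×10⁻¹¹ × 5.972×10²⁴ = 3.986×10¹⁴ m³/s².
r_a = 1.541×10⁷ m.
Specific energy ε = v²/2 − μ/r = -1.811×10⁷ J/kg, so a = −μ/(2ε) = 1.101×10⁷ m.
The apsides satisfy r_p + r_a = 2a, so the perigee radius is 2a − r_a = 6.602×10⁶ m = 6602.5 km.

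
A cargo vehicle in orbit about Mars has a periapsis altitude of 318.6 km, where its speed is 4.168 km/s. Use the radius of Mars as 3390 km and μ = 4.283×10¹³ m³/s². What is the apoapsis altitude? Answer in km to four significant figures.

r_p = 3390 + 318.6 = 3708.6 km = 3.709×10⁶ m.
Specific energy ε = v²/2 − μ/r = -2.863×10⁶ J/kg, so a = −μ/(2ε) = 7.481×10⁶ m.
The apsides satisfy r_p + r_a = 2a, so the apoapsis radius is 2a − r_p = 1.125×10⁷ m = 11253 km.
Apoapsis altitude = 11253 − 3390 = 7862.7 km.

apoapsis altitude ≈ 7863 km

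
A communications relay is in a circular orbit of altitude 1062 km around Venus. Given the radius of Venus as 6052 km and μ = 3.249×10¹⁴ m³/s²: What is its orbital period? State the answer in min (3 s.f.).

T ≈ 110 min

r = 6052 + 1062 = 7114.0 km = 7.1140×10⁶ m.
Kepler's third law: T = 2π√(r³/μ) = 2π√((7.114×10⁶)³ / 3.249×10¹⁴).
r³/μ = 1.108×10⁶ s², so T = 2π × 1.053×10³ = 6.614×10³ s.
Converting: 6.614×10³ s ÷ 60.00 = 110.2 min.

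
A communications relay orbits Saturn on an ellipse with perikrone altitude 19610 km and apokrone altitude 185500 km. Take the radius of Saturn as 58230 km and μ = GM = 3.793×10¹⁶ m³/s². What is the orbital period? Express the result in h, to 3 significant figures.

T ≈ 18.3 h

r_p = 58230 + 19610 = 77840 km = 7.7840×10⁷ m.
r_a = 58230 + 185500 = 243730 km = 2.4373×10⁸ m.
Semi-major axis a = (r_p + r_a)/2 = (77840 + 2.4373×10⁵)/2 = 1.6078×10⁵ km = 1.608×10⁸ m.
By Kepler's third law T = 2π√(a³/μ) = 2π × 1.047×10⁴ = 6.577×10⁴ s.
= 18.27 h.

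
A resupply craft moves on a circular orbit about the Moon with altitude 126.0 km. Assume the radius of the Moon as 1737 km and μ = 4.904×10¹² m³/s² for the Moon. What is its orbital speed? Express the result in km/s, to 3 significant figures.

v ≈ 1.62 km/s

r = 1737 + 126.0 = 1863.0 km = 1.8630×10⁶ m.
For a circular orbit v = √(μ/r) = √(4.904×10¹² / 1.863×10⁶) = √(2.632×10⁶) = 1622 m/s.
That is 1.622 km/s.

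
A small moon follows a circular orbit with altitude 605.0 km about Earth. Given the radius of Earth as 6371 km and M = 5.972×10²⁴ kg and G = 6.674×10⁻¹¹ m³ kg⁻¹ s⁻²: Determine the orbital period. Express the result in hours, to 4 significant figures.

T ≈ 1.611 hours

μ = GM = 6.674×10⁻¹¹ × 5.972×10²⁴ = 3.986×10¹⁴ m³/s².
r = 6371 + 605.0 = 6976.0 km = 6.9760×10⁶ m.
Kepler's third law: T = 2π√(r³/μ) = 2π√((6.976×10⁶)³ / 3.986×10¹⁴).
r³/μ = 8.518×10⁵ s², so T = 2π × 9.229×10² = 5.799×10³ s.
Converting: 5.799×10³ s ÷ 3600 = 1.611 hours.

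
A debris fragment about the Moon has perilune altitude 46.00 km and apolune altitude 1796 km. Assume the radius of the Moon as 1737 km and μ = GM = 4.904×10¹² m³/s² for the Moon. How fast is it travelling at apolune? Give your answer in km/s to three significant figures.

v ≈ 0.965 km/s

r_p = 1737 + 46.00 = 1783.0 km = 1.7830×10⁶ m.
r_a = 1737 + 1796 = 3533.0 km = 3.5330×10⁶ m.
Semi-major axis a = (r_p + r_a)/2 = 2658.0 km = 2.658×10⁶ m.
Vis-viva: v² = μ(2/r − 1/a) = 4.904×10¹² × (5.661×10⁻⁷ − 3.762×10⁻⁷) = 9.311×10⁵ m²/s².
v = 964.9 m/s = 0.9649 km/s.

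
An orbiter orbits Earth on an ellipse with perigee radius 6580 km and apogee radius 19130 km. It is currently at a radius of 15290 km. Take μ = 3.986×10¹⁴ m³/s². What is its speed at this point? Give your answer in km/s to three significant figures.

v ≈ 4.60 km/s

Semi-major axis a = (r_p + r_a)/2 = 12855 km = 1.286×10⁷ m.
Vis-viva: v² = μ(2/r − 1/a) = 3.986×10¹⁴ × (1.308×10⁻⁷ − 7.779×10⁻⁸) = 2.113×10⁷ m²/s².
v = 4597 m/s = 4.597 km/s.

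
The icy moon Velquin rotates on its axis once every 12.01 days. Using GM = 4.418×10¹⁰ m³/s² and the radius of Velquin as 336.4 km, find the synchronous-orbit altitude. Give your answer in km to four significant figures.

T = 12.01 days = 1.038×10⁶ s.
A synchronous orbit has period T, so by Kepler's third law a = (μT²/4π²)^(1/3).
μT²/4π² = 4.418×10¹⁰ × (1.038×10⁶)² / 39.48 = 1.205×10²¹ m³.
a = 1.064×10⁷ m = 10641 km.
Altitude h = a − R = 10641 − 336.4 = 10305 km.

h_sync ≈ 10300 km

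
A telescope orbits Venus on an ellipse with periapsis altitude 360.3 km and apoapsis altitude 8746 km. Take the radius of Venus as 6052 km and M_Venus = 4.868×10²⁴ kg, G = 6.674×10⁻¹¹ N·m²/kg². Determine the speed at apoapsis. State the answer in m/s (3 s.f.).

μ = GM = 6.674×10⁻¹¹ × 4.868×10²⁴ = 3.249×10¹⁴ m³/s².
r_p = 6052 + 360.3 = 6412.3 km = 6.4123×10⁶ m.
r_a = 6052 + 8746 = 14798 km = 1.4798×10⁷ m.
Semi-major axis a = (r_p + r_a)/2 = 10605 km = 1.061×10⁷ m.
Vis-viva: v² = μ(2/r − 1/a) = 3.249×10¹⁴ × (1.352×10⁻⁷ − 9.429×10⁻⁸) = 1.327×10⁷ m²/s².
v = 3643 m/s.

v ≈ 3640 m/s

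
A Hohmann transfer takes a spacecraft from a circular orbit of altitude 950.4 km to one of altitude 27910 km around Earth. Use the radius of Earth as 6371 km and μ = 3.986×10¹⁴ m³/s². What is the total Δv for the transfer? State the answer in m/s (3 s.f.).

Δv_total ≈ 3480 m/s

r₁ = 6371 + 950.4 = 7321.4 km = 7.3214×10⁶ m.
r₂ = 6371 + 27910 = 34281 km = 3.4281×10⁷ m.
Transfer ellipse a_t = (r₁ + r₂)/2 = 2.080×10⁷ m.
At r₁: circular v_c1 = √(μ/r₁) = 7379 m/s; transfer-perigee v_p = √[μ(2/r₁ − 1/a_t)] = 9472 m/s.
Δv₁ = v_p − v_c1 = 2094 m/s.
At r₂: circular v_c2 = √(μ/r₂) = 3410 m/s; transfer-apogee v_a = √[μ(2/r₂ − 1/a_t)] = 2023 m/s.
Δv₂ = v_c2 − v_a = 1387 m/s.
Total Δv = Δv₁ + Δv₂ = 3481 m/s.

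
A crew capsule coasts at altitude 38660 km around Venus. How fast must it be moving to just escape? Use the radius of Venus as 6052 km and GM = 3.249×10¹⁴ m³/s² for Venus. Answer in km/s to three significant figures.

r = 6052 + 38660 = 44712 km = 4.4712×10⁷ m.
Escape speed v_esc = √(2μ/r) = √(2 × 3.249×10¹⁴ / 4.471×10⁷) = √(1.453×10⁷) = 3812 m/s.
= 3.812 km/s.

v_esc ≈ 3.81 km/s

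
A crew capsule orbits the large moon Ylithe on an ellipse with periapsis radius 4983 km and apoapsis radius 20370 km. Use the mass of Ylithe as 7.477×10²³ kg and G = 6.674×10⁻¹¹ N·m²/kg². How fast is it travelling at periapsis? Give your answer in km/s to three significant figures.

v ≈ 4.01 km/s

μ = GM = 6.674×10⁻¹¹ × 7.477×10²³ = 4.990×10¹³ m³/s².
Semi-major axis a = (r_p + r_a)/2 = 12676 km = 1.268×10⁷ m.
Vis-viva: v² = μ(2/r − 1/a) = 4.990×10¹³ × (4.014×10⁻⁷ − 7.889×10⁻⁸) = 1.609×10⁷ m²/s².
v = 4012 m/s = 4.012 km/s.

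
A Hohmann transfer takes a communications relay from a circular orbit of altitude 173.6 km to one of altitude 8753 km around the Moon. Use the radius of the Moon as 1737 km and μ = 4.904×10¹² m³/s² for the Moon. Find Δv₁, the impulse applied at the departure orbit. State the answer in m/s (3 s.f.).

r₁ = 1737 + 173.6 = 1910.6 km = 1.9106×10⁶ m.
r₂ = 1737 + 8753 = 10490 km = 1.0490×10⁷ m.
Transfer ellipse a_t = (r₁ + r₂)/2 = 6.200×10⁶ m.
At r₁: circular v_c1 = √(μ/r₁) = 1602 m/s; transfer-perilune v_p = √[μ(2/r₁ − 1/a_t)] = 2084 m/s.
Δv₁ = v_p − v_c1 = 481.8 m/s.

Δv ≈ 482 m/s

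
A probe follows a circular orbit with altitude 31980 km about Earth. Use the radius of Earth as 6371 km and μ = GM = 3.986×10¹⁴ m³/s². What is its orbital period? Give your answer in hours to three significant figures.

T ≈ 20.8 hours

r = 6371 + 31980 = 38351 km = 3.8351×10⁷ m.
Kepler's third law: T = 2π√(r³/μ) = 2π√((3.835×10⁷)³ / 3.986×10¹⁴).
r³/μ = 1.415×10⁸ s², so T = 2π × 1.190×10⁴ = 7.474×10⁴ s.
Converting: 7.474×10⁴ s ÷ 3600 = 20.76 hours.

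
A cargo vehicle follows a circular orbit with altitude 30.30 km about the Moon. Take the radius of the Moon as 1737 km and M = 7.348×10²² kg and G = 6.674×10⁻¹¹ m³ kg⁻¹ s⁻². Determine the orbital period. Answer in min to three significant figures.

μ = GM = 6.674×10⁻¹¹ × 7.348×10²² = 4.904×10¹² m³/s².
r = 1737 + 30.30 = 1767.3 km = 1.7673×10⁶ m.
Kepler's third law: T = 2π√(r³/μ) = 2π√((1.767×10⁶)³ / 4.904×10¹²).
r³/μ = 1.126×10⁶ s², so T = 2π × 1.061×10³ = 6.666×10³ s.
Converting: 6.666×10³ s ÷ 60.00 = 111.1 min.

T ≈ 111 min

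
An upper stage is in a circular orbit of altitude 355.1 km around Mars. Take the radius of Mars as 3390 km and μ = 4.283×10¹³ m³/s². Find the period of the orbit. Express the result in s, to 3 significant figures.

r = 3390 + 355.1 = 3745.1 km = 3.7451×10⁶ m.
Kepler's third law: T = 2π√(r³/μ) = 2π√((3.745×10⁶)³ / 4.283×10¹³).
r³/μ = 1.226×10⁶ s², so T = 2π × 1.107×10³ = 6.958×10³ s.

T ≈ 6960 s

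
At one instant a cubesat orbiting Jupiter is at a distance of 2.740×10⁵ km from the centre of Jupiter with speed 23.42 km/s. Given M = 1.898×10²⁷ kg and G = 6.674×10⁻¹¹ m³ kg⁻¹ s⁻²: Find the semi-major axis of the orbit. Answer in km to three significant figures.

μ = GM = 6.674×10⁻¹¹ × 1.898×10²⁷ = 1.267×10¹⁷ m³/s².
r = 2.740×10⁸ m.
Vis-viva rearranged: 1/a = 2/r − v²/μ = 7.299×10⁻⁹ − 4.330×10⁻⁹ = 2.969×10⁻⁹ m⁻¹.
a = 3.368×10⁸ m = 3.3679×10⁵ km.

a ≈ 3.37×10⁵ km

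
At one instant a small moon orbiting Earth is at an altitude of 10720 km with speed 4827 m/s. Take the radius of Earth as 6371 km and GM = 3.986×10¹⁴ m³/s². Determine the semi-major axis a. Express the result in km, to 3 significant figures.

a ≈ 17100 km

r = 6371 + 10720 = 17091 km = 1.709×10⁷ m.
Vis-viva rearranged: 1/a = 2/r − v²/μ = 1.170×10⁻⁷ − 5.845×10⁻⁸ = 5.857×10⁻⁸ m⁻¹.
a = 1.707×10⁷ m = 17075 km.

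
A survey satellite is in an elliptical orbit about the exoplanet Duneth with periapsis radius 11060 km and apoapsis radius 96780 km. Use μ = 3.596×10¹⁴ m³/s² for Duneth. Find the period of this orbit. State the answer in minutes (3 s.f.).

T ≈ 2190 minutes

Semi-major axis a = (r_p + r_a)/2 = (11060 + 96780)/2 = 53920 km = 5.392×10⁷ m.
By Kepler's third law T = 2π√(a³/μ) = 2π × 2.088×10⁴ = 1.312×10⁵ s.
= 2186 minutes.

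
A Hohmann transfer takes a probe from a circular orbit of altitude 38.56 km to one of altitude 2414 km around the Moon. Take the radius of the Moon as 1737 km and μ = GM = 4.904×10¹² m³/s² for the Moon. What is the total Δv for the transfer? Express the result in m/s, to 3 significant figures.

Δv_total ≈ 551 m/s

r₁ = 1737 + 38.56 = 1775.6 km = 1.7756×10⁶ m.
r₂ = 1737 + 2414 = 4151.0 km = 4.1510×10⁶ m.
Transfer ellipse a_t = (r₁ + r₂)/2 = 2.963×10⁶ m.
At r₁: circular v_c1 = √(μ/r₁) = 1662 m/s; transfer-perilune v_p = √[μ(2/r₁ − 1/a_t)] = 1967 m/s.
Δv₁ = v_p − v_c1 = 305.1 m/s.
At r₂: circular v_c2 = √(μ/r₂) = 1087 m/s; transfer-apolune v_a = √[μ(2/r₂ − 1/a_t)] = 841.4 m/s.
Δv₂ = v_c2 − v_a = 245.6 m/s.
Total Δv = Δv₁ + Δv₂ = 550.6 m/s.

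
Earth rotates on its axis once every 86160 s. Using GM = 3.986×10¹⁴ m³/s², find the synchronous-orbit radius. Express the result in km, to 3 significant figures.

r_sync ≈ 42200 km

A synchronous orbit has period T, so by Kepler's third law a = (μT²/4π²)^(1/3).
μT²/4π² = 3.986×10¹⁴ × (8.616×10⁴)² / 39.48 = 7.495×10²² m³.
a = 4.216×10⁷ m = 42163 km.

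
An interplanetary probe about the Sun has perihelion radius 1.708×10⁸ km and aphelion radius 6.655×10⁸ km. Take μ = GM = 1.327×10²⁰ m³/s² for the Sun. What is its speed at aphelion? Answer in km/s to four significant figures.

v ≈ 9.025 km/s

Semi-major axis a = (r_p + r_a)/2 = 4.1815×10⁸ km = 4.182×10¹¹ m.
Vis-viva: v² = μ(2/r − 1/a) = 1.327×10²⁰ × (3.005×10⁻¹² − 2.391×10⁻¹²) = 8.145×10⁷ m²/s².
v = 9025 m/s = 9.025 km/s.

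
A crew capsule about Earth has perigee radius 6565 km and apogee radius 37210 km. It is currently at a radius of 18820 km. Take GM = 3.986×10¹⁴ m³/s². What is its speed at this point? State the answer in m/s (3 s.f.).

Semi-major axis a = (r_p + r_a)/2 = 21888 km = 2.189×10⁷ m.
Vis-viva: v² = μ(2/r − 1/a) = 3.986×10¹⁴ × (1.063×10⁻⁷ − 4.569×10⁻⁸) = 2.415×10⁷ m²/s².
v = 4914 m/s.

v ≈ 4910 m/s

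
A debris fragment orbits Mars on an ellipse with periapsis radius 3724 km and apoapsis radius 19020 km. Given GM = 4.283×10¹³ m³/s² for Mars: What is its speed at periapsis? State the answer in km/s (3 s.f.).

Semi-major axis a = (r_p + r_a)/2 = 11372 km = 1.137×10⁷ m.
Vis-viva: v² = μ(2/r − 1/a) = 4.283×10¹³ × (5.371×10⁻⁷ − 8.794×10⁻⁸) = 1.924×10⁷ m²/s².
v = 4386 m/s = 4.386 km/s.

v ≈ 4.39 km/s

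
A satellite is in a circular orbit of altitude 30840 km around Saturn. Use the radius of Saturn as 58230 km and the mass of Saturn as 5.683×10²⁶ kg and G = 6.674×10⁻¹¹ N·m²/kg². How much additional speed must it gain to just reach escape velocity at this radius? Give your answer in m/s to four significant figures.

Δv ≈ 8548 m/s

μ = GM = 6.674×10⁻¹¹ × 5.683×10²⁶ = 3.793×10¹⁶ m³/s².
r = 58230 + 30840 = 89070 km = 8.9070×10⁷ m.
Circular speed v_c = √(μ/r) = 20640 m/s.
Escape speed v_esc = √(2μ/r) = √2 × v_c = 29180 m/s.
Δv = v_esc − v_c = 8548 m/s.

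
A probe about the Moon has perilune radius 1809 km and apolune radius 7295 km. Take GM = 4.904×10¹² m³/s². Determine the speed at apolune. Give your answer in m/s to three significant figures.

Semi-major axis a = (r_p + r_a)/2 = 4552.0 km = 4.552×10⁶ m.
Vis-viva: v² = μ(2/r − 1/a) = 4.904×10¹² × (2.742×10⁻⁷ − 2.197×10⁻⁷) = 2.672×10⁵ m²/s².
v = 516.9 m/s.

v ≈ 517 m/s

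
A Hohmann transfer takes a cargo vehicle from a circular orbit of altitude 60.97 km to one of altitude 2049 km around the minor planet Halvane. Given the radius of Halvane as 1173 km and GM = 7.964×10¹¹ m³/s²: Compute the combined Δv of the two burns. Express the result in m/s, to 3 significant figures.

r₁ = 1173 + 60.97 = 1234.0 km = 1.2340×10⁶ m.
r₂ = 1173 + 2049 = 3222.0 km = 3.2220×10⁶ m.
Transfer ellipse a_t = (r₁ + r₂)/2 = 2.228×10⁶ m.
At r₁: circular v_c1 = √(μ/r₁) = 803.4 m/s; transfer-periapsis v_p = √[μ(2/r₁ − 1/a_t)] = 966.1 m/s.
Δv₁ = v_p − v_c1 = 162.7 m/s.
At r₂: circular v_c2 = √(μ/r₂) = 497.2 m/s; transfer-apoapsis v_a = √[μ(2/r₂ − 1/a_t)] = 370.0 m/s.
Δv₂ = v_c2 − v_a = 127.2 m/s.
Total Δv = Δv₁ + Δv₂ = 289.9 m/s.

Δv_total ≈ 290 m/s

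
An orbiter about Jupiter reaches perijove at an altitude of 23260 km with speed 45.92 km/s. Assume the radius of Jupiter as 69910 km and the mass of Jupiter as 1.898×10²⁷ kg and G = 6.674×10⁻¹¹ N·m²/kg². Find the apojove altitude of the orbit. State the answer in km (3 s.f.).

μ = GM = 6.674×10⁻¹¹ × 1.898×10²⁷ = 1.267×10¹⁷ m³/s².
r_p = 69910 + 23260 = 93170 km = 9.317×10⁷ m.
Specific energy ε = v²/2 − μ/r = -3.053×10⁸ J/kg, so a = −μ/(2ε) = 2.075×10⁸ m.
The apsides satisfy r_p + r_a = 2a, so the apojove radius is 2a − r_p = 3.218×10⁸ m = 3.2179×10⁵ km.
Apojove altitude = 3.2179×10⁵ − 69910 = 2.5188×10⁵ km.

apojove altitude ≈ 2.52×10⁵ km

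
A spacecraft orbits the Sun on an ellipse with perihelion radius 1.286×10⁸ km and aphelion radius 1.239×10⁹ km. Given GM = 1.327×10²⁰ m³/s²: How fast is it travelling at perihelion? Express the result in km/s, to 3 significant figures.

Semi-major axis a = (r_p + r_a)/2 = 6.8380×10⁸ km = 6.838×10¹¹ m.
Vis-viva: v² = μ(2/r − 1/a) = 1.327×10²⁰ × (1.555×10⁻¹¹ − 1.462×10⁻¹²) = 1.870×10⁹ m²/s².
v = 43240 m/s = 43.24 km/s.

v ≈ 43.2 km/s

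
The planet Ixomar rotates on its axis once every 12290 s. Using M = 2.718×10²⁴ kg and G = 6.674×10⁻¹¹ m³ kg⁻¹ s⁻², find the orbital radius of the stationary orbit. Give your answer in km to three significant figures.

μ = GM = 6.674×10⁻¹¹ × 2.718×10²⁴ = 1.814×10¹⁴ m³/s².
A synchronous orbit has period T, so by Kepler's third law a = (μT²/4π²)^(1/3).
μT²/4π² = 1.814×10¹⁴ × (1.229×10⁴)² / 39.48 = 6.940×10²⁰ m³.
a = 8.854×10⁶ m = 8853.7 km.

r_sync ≈ 8850 km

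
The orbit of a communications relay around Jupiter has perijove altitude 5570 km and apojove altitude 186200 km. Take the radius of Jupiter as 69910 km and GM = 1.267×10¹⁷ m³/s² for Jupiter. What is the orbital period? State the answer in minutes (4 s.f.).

T ≈ 628.1 minutes

r_p = 69910 + 5570 = 75480 km = 7.5480×10⁷ m.
r_a = 69910 + 186200 = 256110 km = 2.5611×10⁸ m.
Semi-major axis a = (r_p + r_a)/2 = (75480 + 2.5611×10⁵)/2 = 1.6580×10⁵ km = 1.658×10⁸ m.
By Kepler's third law T = 2π√(a³/μ) = 2π × 5.997×10³ = 3.768×10⁴ s.
= 628.1 minutes.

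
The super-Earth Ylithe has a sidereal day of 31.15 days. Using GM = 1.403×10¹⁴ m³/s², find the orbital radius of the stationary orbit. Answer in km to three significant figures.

T = 31.15 days = 2.691×10⁶ s.
A synchronous orbit has period T, so by Kepler's third law a = (μT²/4π²)^(1/3).
μT²/4π² = 1.403×10¹⁴ × (2.691×10⁶)² / 39.48 = 2.574×10²⁵ m³.
a = 2.953×10⁸ m = 2.9527×10⁵ km.

r_sync ≈ 2.95×10⁵ km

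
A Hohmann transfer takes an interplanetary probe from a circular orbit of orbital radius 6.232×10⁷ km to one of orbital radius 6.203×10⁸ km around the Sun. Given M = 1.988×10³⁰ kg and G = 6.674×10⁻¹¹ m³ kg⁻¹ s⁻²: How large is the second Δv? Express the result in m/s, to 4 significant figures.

μ = GM = 6.674×10⁻¹¹ × 1.988×10³⁰ = 1.327×10²⁰ m³/s².
r₁ = 6.232×10⁷ km = 6.232×10¹⁰ m.
r₂ = 6.203×10⁸ km = 6.203×10¹¹ m.
Transfer ellipse a_t = (r₁ + r₂)/2 = 3.413×10¹¹ m.
At r₁: circular v_c1 = √(μ/r₁) = 46140 m/s; transfer-perihelion v_p = √[μ(2/r₁ − 1/a_t)] = 62200 m/s.
At r₂: circular v_c2 = √(μ/r₂) = 14630 m/s; transfer-aphelion v_a = √[μ(2/r₂ − 1/a_t)] = 6249 m/s.
Δv₂ = v_c2 − v_a = 8376 m/s.

Δv ≈ 8376 m/s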